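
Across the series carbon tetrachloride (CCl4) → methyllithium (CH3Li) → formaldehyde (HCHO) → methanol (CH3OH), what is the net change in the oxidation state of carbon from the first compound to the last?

Carbon oxidation states along the series — carbon tetrachloride: +4, methyllithium: -4, formaldehyde: 0, methanol: -2.
Net change = -2 − (+4) = -6.

-6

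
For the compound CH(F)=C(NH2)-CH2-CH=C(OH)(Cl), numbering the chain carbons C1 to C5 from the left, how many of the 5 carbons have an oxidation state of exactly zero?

1

Tallying each carbon's bonds:
C1: 2C, 1H, 1F → 0 − 1 + 1 = 0
C2: 3C, 1N → 0 + 1 = +1
C3: 2C, 2H → 0 − 2 = -2
C4: 3C, 1H → 0 − 1 = -1
C5: 2C, 1O, 1Cl → 0 + 1 + 1 = +2
1 carbon (C1) meets the condition.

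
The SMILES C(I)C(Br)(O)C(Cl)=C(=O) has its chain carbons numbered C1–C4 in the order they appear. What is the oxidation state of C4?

+2

Count +1 for every bond to an atom more electronegative than carbon and −1 for every bond to one less electronegative; C–C bonds are 0.
C4 has a double bond to C (2×0 = 0), a double bond to O (2×+1 = +2).
Oxidation state = 0 + 2 = +2.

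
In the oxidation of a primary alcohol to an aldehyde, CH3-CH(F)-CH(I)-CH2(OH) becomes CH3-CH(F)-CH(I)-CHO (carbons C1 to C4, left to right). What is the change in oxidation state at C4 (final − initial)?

+2

Before: C4 has 1 bond to C, 2 bonds to H, 1 bond to O → oxidation state -1.
After: C4 has 1 bond to C, 1 bond to H, 2 bonds to O → oxidation state +1.
Δ = +1 − (-1) = +2, so this is an oxidation at C4.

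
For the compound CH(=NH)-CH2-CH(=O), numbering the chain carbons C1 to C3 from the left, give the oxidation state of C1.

+1

Each bond to a more electronegative atom (O, N, halogen) counts +1, each bond to a less electronegative atom (H, metal, B, Si) counts −1, and each C–C bond counts 0.
C1 has one bond to C (0), a double bond to N (2×+1 = +2), one bond to H (-1).
Oxidation state = 0 + 2 − 1 = +1.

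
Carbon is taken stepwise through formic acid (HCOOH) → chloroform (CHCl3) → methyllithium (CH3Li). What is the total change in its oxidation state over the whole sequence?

-6

Carbon oxidation states along the series — formic acid: +2, chloroform: +2, methyllithium: -4.
Net change = -4 − (+2) = -6.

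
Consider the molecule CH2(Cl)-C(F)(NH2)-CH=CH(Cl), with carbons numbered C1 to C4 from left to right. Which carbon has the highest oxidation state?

Tallying each carbon's bonds:
C1: 1C, 2H, 1Cl → 0 − 2 + 1 = -1
C2: 2C, 1N, 1F → 0 + 1 + 1 = +2
C3: 3C, 1H → 0 − 1 = -1
C4: 2C, 1H, 1Cl → 0 − 1 + 1 = 0
The most oxidised carbon is C2 at +2.

C2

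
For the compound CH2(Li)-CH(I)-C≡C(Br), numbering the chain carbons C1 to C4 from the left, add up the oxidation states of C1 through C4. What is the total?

Each bond to a more electronegative atom (O, N, halogen) counts +1, each bond to a less electronegative atom (H, metal, B, Si) counts −1, and each C–C bond counts 0. Tallying each carbon:
C1: 1C, 2H, 1Li → 0 − 2 − 1 = -3
C2: 2C, 1H, 1I → 0 − 1 + 1 = 0
C3: 4C → 0 = 0
C4: 3C, 1Br → 0 + 1 = +1
Sum = -3 + 0 + 0 + 1 = -2.

-2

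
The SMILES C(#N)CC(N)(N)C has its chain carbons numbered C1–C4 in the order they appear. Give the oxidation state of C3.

Bonds to more-electronegative neighbours contribute +1 each, bonds to H or metals contribute −1 each, and C–C bonds contribute 0.
C3 has one bond to C (0), one bond to C (0), one bond to N (+1), one bond to N (+1).
Oxidation state = 0 + 0 + 1 + 1 = +2.

+2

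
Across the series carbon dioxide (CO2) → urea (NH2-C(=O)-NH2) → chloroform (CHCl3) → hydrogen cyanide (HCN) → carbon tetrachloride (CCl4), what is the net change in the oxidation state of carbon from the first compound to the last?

Carbon oxidation states along the series — carbon dioxide: +4, urea: +4, chloroform: +2, hydrogen cyanide: +2, carbon tetrachloride: +4.
Net change = +4 − (+4) = 0.

0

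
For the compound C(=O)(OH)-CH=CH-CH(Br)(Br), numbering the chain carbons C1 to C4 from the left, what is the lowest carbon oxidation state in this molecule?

-1

Assign +1 per bond to O/N/halogen, −1 per bond to H or an electropositive element, and 0 per bond to carbon. Tallying each carbon:
C1: 1C, 3O → 0 + 3 = +3
C2: 3C, 1H → 0 − 1 = -1
C3: 3C, 1H → 0 − 1 = -1
C4: 1C, 1H, 2Br → 0 − 1 + 2 = +1
The lowest value is -1.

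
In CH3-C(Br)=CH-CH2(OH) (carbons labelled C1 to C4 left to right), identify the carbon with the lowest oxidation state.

Assign +1 per bond to O/N/halogen, −1 per bond to H or an electropositive element, and 0 per bond to carbon. Tallying each carbon:
C1: 1C, 3H → 0 − 3 = -3
C2: 3C, 1Br → 0 + 1 = +1
C3: 3C, 1H → 0 − 1 = -1
C4: 1C, 2H, 1O → 0 − 2 + 1 = -1
The most reduced carbon is C1 at -3.

C1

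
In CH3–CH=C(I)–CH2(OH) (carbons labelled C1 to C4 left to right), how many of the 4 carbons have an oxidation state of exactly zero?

0

Tallying each carbon's bonds:
C1: 1C, 3H → 0 − 3 = -3
C2: 3C, 1H → 0 − 1 = -1
C3: 3C, 1I → 0 + 1 = +1
C4: 1C, 2H, 1O → 0 − 2 + 1 = -1
0 carbons meet the condition.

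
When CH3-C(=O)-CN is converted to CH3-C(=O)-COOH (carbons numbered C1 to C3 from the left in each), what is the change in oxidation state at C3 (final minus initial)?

0

Before: C3 has 1 bond to C, 3 bonds to N → oxidation state +3.
After: C3 has 1 bond to C, 3 bonds to O → oxidation state +3.
Δ = +3 − (+3) = 0, so no net redox change at C3.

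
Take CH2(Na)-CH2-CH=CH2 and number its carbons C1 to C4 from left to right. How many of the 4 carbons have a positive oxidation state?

0

Tallying each carbon's bonds:
C1: 1C, 2H, 1Na → 0 − 2 − 1 = -3
C2: 2C, 2H → 0 − 2 = -2
C3: 3C, 1H → 0 − 1 = -1
C4: 2C, 2H → 0 − 2 = -2
0 carbons meet the condition.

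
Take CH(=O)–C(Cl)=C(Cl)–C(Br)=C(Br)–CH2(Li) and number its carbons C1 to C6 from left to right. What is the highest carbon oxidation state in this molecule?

+1

Tallying each carbon's bonds:
C1: 1C, 1H, 2O → 0 − 1 + 2 = +1
C2: 3C, 1Cl → 0 + 1 = +1
C3: 3C, 1Cl → 0 + 1 = +1
C4: 3C, 1Br → 0 + 1 = +1
C5: 3C, 1Br → 0 + 1 = +1
C6: 1C, 2H, 1Li → 0 − 2 − 1 = -3
The highest value is +1.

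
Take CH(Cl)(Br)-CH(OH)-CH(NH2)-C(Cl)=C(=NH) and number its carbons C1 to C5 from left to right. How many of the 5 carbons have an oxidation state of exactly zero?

2

Tallying each carbon's bonds:
C1: 1C, 1H, 1Cl, 1Br → 0 − 1 + 1 + 1 = +1
C2: 2C, 1H, 1O → 0 − 1 + 1 = 0
C3: 2C, 1H, 1N → 0 − 1 + 1 = 0
C4: 3C, 1Cl → 0 + 1 = +1
C5: 2C, 2N → 0 + 2 = +2
2 carbons (C2, C3) meet the condition.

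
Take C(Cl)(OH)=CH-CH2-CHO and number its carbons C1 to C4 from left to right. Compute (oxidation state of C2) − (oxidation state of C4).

-2

C2: 3C, 1H → 0 − 1 = -1
C4: 1C, 1H, 2O → 0 − 1 + 2 = +1
Difference: -1 − (+1) = -2.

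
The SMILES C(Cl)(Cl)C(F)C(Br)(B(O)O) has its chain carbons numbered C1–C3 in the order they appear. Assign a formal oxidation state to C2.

0

C2 has one bond to C (0), one bond to C (0), one bond to F (+1), one bond to H (-1).
Oxidation state = 0 + 0 + 1 − 1 = 0.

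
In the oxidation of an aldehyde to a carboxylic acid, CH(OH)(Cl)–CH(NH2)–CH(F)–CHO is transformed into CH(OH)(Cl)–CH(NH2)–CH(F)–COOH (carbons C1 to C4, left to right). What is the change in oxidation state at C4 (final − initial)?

+2

Before: C4 has 1 bond to C, 1 bond to H, 2 bonds to O → oxidation state +1.
After: C4 has 1 bond to C, 3 bonds to O → oxidation state +3.
Δ = +3 − (+1) = +2, so this is an oxidation at C4.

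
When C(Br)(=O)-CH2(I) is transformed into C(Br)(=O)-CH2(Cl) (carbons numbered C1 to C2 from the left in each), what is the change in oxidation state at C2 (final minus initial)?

0

Before: C2 has 1 bond to C, 2 bonds to H, 1 bond to I → oxidation state -1.
After: C2 has 1 bond to C, 2 bonds to H, 1 bond to Cl → oxidation state -1.
Δ = -1 − (-1) = 0, so no net redox change at C2.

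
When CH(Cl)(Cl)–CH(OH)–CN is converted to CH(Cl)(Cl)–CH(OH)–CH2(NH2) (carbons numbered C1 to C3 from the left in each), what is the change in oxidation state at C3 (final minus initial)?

-4

Before: C3 has 1 bond to C, 3 bonds to N → oxidation state +3.
After: C3 has 1 bond to C, 2 bonds to H, 1 bond to N → oxidation state -1.
Δ = -1 − (+3) = -4, so this is a reduction at C3.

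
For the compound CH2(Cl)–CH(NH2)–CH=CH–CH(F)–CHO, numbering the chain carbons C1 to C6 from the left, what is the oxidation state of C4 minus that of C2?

-1

C4: 3C, 1H → 0 − 1 = -1
C2: 2C, 1H, 1N → 0 − 1 + 1 = 0
Difference: -1 − (0) = -1.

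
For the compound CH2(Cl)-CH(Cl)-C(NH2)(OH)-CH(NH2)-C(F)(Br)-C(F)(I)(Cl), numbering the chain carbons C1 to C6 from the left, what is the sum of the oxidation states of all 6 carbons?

+6

Tallying each carbon's bonds:
C1: 1C, 2H, 1Cl → 0 − 2 + 1 = -1
C2: 2C, 1H, 1Cl → 0 − 1 + 1 = 0
C3: 2C, 1O, 1N → 0 + 1 + 1 = +2
C4: 2C, 1H, 1N → 0 − 1 + 1 = 0
C5: 2C, 1F, 1Br → 0 + 1 + 1 = +2
C6: 1C, 1F, 1Cl, 1I → 0 + 1 + 1 + 1 = +3
Sum = -1 + 0 + 2 + 0 + 2 + 3 = +6.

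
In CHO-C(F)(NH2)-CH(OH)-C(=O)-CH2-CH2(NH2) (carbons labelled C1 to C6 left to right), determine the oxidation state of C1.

C1 has one bond to C (0), a double bond to O (2×+1 = +2), one bond to H (-1).
Oxidation state = 0 + 2 − 1 = +1.

+1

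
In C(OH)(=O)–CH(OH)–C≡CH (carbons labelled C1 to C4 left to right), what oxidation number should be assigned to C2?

C2 has one bond to C (0), one bond to C (0), one bond to O (+1), one bond to H (-1).
Oxidation state = 0 + 0 + 1 − 1 = 0.

0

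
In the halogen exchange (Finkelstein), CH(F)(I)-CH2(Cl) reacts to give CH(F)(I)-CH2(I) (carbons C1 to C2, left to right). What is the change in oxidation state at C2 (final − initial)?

0

Before: C2 has 1 bond to C, 2 bonds to H, 1 bond to Cl → oxidation state -1.
After: C2 has 1 bond to C, 2 bonds to H, 1 bond to I → oxidation state -1.
Δ = -1 − (-1) = 0, so no net redox change at C2.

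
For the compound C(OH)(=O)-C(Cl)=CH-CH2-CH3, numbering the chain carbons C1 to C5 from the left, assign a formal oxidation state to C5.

C5 has one bond to C (0), one bond to H (-1), one bond to H (-1), one bond to H (-1).
Oxidation state = 0 − 1 − 1 − 1 = -3.

-3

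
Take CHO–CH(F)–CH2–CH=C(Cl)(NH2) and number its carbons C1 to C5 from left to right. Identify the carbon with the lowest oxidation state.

C3

Count +1 for every bond to an atom more electronegative than carbon and −1 for every bond to one less electronegative; C–C bonds are 0. Tallying each carbon:
C1: 1C, 1H, 2O → 0 − 1 + 2 = +1
C2: 2C, 1H, 1F → 0 − 1 + 1 = 0
C3: 2C, 2H → 0 − 2 = -2
C4: 3C, 1H → 0 − 1 = -1
C5: 2C, 1N, 1Cl → 0 + 1 + 1 = +2
The most reduced carbon is C3 at -2.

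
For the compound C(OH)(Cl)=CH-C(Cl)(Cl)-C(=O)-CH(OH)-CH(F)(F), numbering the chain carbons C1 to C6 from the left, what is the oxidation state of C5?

C5 has one bond to C (0), one bond to C (0), one bond to H (-1), one bond to O (+1).
Oxidation state = 0 + 0 − 1 + 1 = 0.

0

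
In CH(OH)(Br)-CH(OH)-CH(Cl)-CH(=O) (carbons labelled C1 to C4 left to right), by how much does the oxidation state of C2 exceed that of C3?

0

C2: 2C, 1H, 1O → 0 − 1 + 1 = 0
C3: 2C, 1H, 1Cl → 0 − 1 + 1 = 0
Difference: 0 − (0) = 0.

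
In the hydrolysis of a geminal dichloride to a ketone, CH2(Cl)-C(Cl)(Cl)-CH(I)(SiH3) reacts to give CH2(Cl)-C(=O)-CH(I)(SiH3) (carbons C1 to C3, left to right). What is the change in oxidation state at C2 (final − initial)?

0

Before: C2 has 2 bonds to C, 2 bonds to Cl → oxidation state +2.
After: C2 has 2 bonds to C, 2 bonds to O → oxidation state +2.
Δ = +2 − (+2) = 0, so no net redox change at C2.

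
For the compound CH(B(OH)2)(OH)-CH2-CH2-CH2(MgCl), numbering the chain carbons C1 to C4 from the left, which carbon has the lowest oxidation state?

Each bond to a more electronegative atom (O, N, halogen) counts +1, each bond to a less electronegative atom (H, metal, B, Si) counts −1, and each C–C bond counts 0. Tallying each carbon:
C1: 1C, 1H, 1O, 1B → 0 − 1 + 1 − 1 = -1
C2: 2C, 2H → 0 − 2 = -2
C3: 2C, 2H → 0 − 2 = -2
C4: 1C, 2H, 1Mg → 0 − 2 − 1 = -3
The most reduced carbon is C4 at -3.

C4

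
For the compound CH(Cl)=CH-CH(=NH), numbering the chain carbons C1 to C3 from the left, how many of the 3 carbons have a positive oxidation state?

1

Count +1 for every bond to an atom more electronegative than carbon and −1 for every bond to one less electronegative; C–C bonds are 0. Tallying each carbon:
C1: 2C, 1H, 1Cl → 0 − 1 + 1 = 0
C2: 3C, 1H → 0 − 1 = -1
C3: 1C, 1H, 2N → 0 − 1 + 2 = +1
1 carbon (C3) meets the condition.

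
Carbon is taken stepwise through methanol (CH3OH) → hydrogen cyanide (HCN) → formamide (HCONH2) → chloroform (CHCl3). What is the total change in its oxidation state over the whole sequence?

+4

Carbon oxidation states along the series — methanol: -2, hydrogen cyanide: +2, formamide: +2, chloroform: +2.
Net change = +2 − (-2) = +4.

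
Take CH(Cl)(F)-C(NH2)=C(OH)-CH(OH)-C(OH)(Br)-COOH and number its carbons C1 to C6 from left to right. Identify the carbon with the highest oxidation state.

Tallying each carbon's bonds:
C1: 1C, 1H, 1F, 1Cl → 0 − 1 + 1 + 1 = +1
C2: 3C, 1N → 0 + 1 = +1
C3: 3C, 1O → 0 + 1 = +1
C4: 2C, 1H, 1O → 0 − 1 + 1 = 0
C5: 2C, 1O, 1Br → 0 + 1 + 1 = +2
C6: 1C, 3O → 0 + 3 = +3
The most oxidised carbon is C6 at +3.

C6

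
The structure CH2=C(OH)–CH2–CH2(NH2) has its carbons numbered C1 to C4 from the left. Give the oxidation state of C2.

C2 has a double bond to C (2×0 = 0), one bond to C (0), one bond to O (+1).
Oxidation state = 0 + 0 + 1 = +1.

+1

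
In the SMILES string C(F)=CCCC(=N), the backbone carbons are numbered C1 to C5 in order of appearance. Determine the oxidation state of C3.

-2

Bonds to more-electronegative neighbours contribute +1 each, bonds to H or metals contribute −1 each, and C–C bonds contribute 0.
C3 has one bond to C (0), one bond to C (0), one bond to H (-1), one bond to H (-1).
Oxidation state = 0 + 0 − 1 − 1 = -2.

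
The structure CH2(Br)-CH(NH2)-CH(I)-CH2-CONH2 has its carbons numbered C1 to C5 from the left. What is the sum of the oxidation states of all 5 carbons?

0

Each bond to a more electronegative atom (O, N, halogen) counts +1, each bond to a less electronegative atom (H, metal, B, Si) counts −1, and each C–C bond counts 0. Tallying each carbon:
C1: 1C, 2H, 1Br → 0 − 2 + 1 = -1
C2: 2C, 1H, 1N → 0 − 1 + 1 = 0
C3: 2C, 1H, 1I → 0 − 1 + 1 = 0
C4: 2C, 2H → 0 − 2 = -2
C5: 1C, 2O, 1N → 0 + 2 + 1 = +3
Sum = -1 + 0 + 0 − 2 + 3 = 0.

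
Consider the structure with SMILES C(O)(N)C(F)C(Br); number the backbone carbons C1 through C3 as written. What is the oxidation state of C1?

+1

Count +1 for every bond to an atom more electronegative than carbon and −1 for every bond to one less electronegative; C–C bonds are 0.
C1 has one bond to C (0), one bond to O (+1), one bond to N (+1), one bond to H (-1).
Oxidation state = 0 + 1 + 1 − 1 = +1.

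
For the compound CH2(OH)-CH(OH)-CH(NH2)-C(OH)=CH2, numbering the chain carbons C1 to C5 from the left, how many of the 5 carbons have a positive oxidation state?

Tallying each carbon's bonds:
C1: 1C, 2H, 1O → 0 − 2 + 1 = -1
C2: 2C, 1H, 1O → 0 − 1 + 1 = 0
C3: 2C, 1H, 1N → 0 − 1 + 1 = 0
C4: 3C, 1O → 0 + 1 = +1
C5: 2C, 2H → 0 − 2 = -2
1 carbon (C4) meets the condition.

1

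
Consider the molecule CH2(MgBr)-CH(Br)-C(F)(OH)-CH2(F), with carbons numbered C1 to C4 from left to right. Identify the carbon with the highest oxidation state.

C3

Tallying each carbon's bonds:
C1: 1C, 2H, 1Mg → 0 − 2 − 1 = -3
C2: 2C, 1H, 1Br → 0 − 1 + 1 = 0
C3: 2C, 1O, 1F → 0 + 1 + 1 = +2
C4: 1C, 2H, 1F → 0 − 2 + 1 = -1
The most oxidised carbon is C3 at +2.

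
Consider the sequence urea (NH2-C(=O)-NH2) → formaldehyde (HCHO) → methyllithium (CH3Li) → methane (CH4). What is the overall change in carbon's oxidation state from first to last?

Carbon oxidation states along the series — urea: +4, formaldehyde: 0, methyllithium: -4, methane: -4.
Net change = -4 − (+4) = -8.

-8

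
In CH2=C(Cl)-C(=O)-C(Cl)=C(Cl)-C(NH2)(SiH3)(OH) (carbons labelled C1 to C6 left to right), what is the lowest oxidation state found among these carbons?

-2

Bonds to more-electronegative neighbours contribute +1 each, bonds to H or metals contribute −1 each, and C–C bonds contribute 0. Tallying each carbon:
C1: 2C, 2H → 0 − 2 = -2
C2: 3C, 1Cl → 0 + 1 = +1
C3: 2C, 2O → 0 + 2 = +2
C4: 3C, 1Cl → 0 + 1 = +1
C5: 3C, 1Cl → 0 + 1 = +1
C6: 1C, 1O, 1N, 1Si → 0 + 1 + 1 − 1 = +1
The lowest value is -2.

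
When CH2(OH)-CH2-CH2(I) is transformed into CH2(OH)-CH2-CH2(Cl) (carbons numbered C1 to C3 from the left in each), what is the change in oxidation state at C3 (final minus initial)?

Before: C3 has 1 bond to C, 2 bonds to H, 1 bond to I → oxidation state -1.
After: C3 has 1 bond to C, 2 bonds to H, 1 bond to Cl → oxidation state -1.
Δ = -1 − (-1) = 0, so no net redox change at C3.

0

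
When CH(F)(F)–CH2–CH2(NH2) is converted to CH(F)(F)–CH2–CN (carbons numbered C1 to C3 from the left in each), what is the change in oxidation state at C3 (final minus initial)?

+4

Before: C3 has 1 bond to C, 2 bonds to H, 1 bond to N → oxidation state -1.
After: C3 has 1 bond to C, 3 bonds to N → oxidation state +3.
Δ = +3 − (-1) = +4, so this is an oxidation at C3.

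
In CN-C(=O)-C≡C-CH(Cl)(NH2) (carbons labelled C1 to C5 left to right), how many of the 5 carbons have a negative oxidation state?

0

Each bond to a more electronegative atom (O, N, halogen) counts +1, each bond to a less electronegative atom (H, metal, B, Si) counts −1, and each C–C bond counts 0. Tallying each carbon:
C1: 1C, 3N → 0 + 3 = +3
C2: 2C, 2O → 0 + 2 = +2
C3: 4C → 0 = 0
C4: 4C → 0 = 0
C5: 1C, 1H, 1N, 1Cl → 0 − 1 + 1 + 1 = +1
0 carbons meet the condition.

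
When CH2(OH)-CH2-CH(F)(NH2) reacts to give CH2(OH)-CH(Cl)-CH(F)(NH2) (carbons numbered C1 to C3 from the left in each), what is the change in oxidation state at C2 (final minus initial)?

Before: C2 has 2 bonds to C, 2 bonds to H → oxidation state -2.
After: C2 has 2 bonds to C, 1 bond to H, 1 bond to Cl → oxidation state 0.
Δ = 0 − (-2) = +2, so this is an oxidation at C2.

+2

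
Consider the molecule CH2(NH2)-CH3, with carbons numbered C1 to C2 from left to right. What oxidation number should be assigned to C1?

-1

Assign +1 per bond to O/N/halogen, −1 per bond to H or an electropositive element, and 0 per bond to carbon.
C1 has one bond to C (0), one bond to H (-1), one bond to H (-1), one bond to N (+1).
Oxidation state = 0 − 1 − 1 + 1 = -1.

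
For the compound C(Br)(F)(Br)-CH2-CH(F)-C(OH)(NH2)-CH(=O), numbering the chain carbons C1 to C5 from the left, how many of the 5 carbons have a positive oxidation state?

Tallying each carbon's bonds:
C1: 1C, 1F, 2Br → 0 + 1 + 2 = +3
C2: 2C, 2H → 0 − 2 = -2
C3: 2C, 1H, 1F → 0 − 1 + 1 = 0
C4: 2C, 1O, 1N → 0 + 1 + 1 = +2
C5: 1C, 1H, 2O → 0 − 1 + 2 = +1
3 carbons (C1, C4, C5) meet the condition.

3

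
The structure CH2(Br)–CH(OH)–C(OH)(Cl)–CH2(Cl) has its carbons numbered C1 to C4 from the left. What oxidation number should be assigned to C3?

+2

Assign +1 per bond to O/N/halogen, −1 per bond to H or an electropositive element, and 0 per bond to carbon.
C3 has one bond to C (0), one bond to C (0), one bond to O (+1), one bond to Cl (+1).
Oxidation state = 0 + 0 + 1 + 1 = +2.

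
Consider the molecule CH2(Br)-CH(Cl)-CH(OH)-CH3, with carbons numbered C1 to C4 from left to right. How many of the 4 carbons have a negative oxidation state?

Tallying each carbon's bonds:
C1: 1C, 2H, 1Br → 0 − 2 + 1 = -1
C2: 2C, 1H, 1Cl → 0 − 1 + 1 = 0
C3: 2C, 1H, 1O → 0 − 1 + 1 = 0
C4: 1C, 3H → 0 − 3 = -3
2 carbons (C1, C4) meet the condition.

2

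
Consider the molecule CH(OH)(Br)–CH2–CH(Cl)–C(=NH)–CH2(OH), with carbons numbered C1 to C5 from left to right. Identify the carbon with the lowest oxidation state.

C2

Tallying each carbon's bonds:
C1: 1C, 1H, 1O, 1Br → 0 − 1 + 1 + 1 = +1
C2: 2C, 2H → 0 − 2 = -2
C3: 2C, 1H, 1Cl → 0 − 1 + 1 = 0
C4: 2C, 2N → 0 + 2 = +2
C5: 1C, 2H, 1O → 0 − 2 + 1 = -1
The most reduced carbon is C2 at -2.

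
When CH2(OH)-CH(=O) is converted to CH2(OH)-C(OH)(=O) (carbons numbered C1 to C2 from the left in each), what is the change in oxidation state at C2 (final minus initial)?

+2

Before: C2 has 1 bond to C, 1 bond to H, 2 bonds to O → oxidation state +1.
After: C2 has 1 bond to C, 3 bonds to O → oxidation state +3.
Δ = +3 − (+1) = +2, so this is an oxidation at C2.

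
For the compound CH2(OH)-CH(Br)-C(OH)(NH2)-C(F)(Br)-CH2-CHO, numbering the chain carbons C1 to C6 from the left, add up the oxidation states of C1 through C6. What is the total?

Tallying each carbon's bonds:
C1: 1C, 2H, 1O → 0 − 2 + 1 = -1
C2: 2C, 1H, 1Br → 0 − 1 + 1 = 0
C3: 2C, 1O, 1N → 0 + 1 + 1 = +2
C4: 2C, 1F, 1Br → 0 + 1 + 1 = +2
C5: 2C, 2H → 0 − 2 = -2
C6: 1C, 1H, 2O → 0 − 1 + 2 = +1
Sum = -1 + 0 + 2 + 2 − 2 + 1 = +2.

+2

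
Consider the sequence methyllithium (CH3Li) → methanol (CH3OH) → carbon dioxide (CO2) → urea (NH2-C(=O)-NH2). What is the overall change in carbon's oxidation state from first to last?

+8

Carbon oxidation states along the series — methyllithium: -4, methanol: -2, carbon dioxide: +4, urea: +4.
Net change = +4 − (-4) = +8.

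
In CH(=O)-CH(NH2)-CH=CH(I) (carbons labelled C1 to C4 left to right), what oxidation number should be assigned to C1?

Assign +1 per bond to O/N/halogen, −1 per bond to H or an electropositive element, and 0 per bond to carbon.
C1 has one bond to C (0), one bond to H (-1), a double bond to O (2×+1 = +2).
Oxidation state = 0 − 1 + 2 = +1.

+1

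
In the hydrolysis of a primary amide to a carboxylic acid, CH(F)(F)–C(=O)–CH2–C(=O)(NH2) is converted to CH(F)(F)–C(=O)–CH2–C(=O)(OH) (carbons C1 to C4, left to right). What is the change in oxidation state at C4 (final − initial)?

Before: C4 has 1 bond to C, 2 bonds to O, 1 bond to N → oxidation state +3.
After: C4 has 1 bond to C, 3 bonds to O → oxidation state +3.
Δ = +3 − (+3) = 0, so no net redox change at C4.

0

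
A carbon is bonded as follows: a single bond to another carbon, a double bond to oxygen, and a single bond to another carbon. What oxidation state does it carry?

+2

The carbon has one bond to C (0), one bond to C (0), a double bond to O (2×+1 = +2).
Oxidation state = 0 + 0 + 2 = +2.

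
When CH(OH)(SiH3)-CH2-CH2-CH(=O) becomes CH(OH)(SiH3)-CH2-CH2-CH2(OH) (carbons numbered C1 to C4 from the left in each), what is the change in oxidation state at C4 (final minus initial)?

-2

Before: C4 has 1 bond to C, 1 bond to H, 2 bonds to O → oxidation state +1.
After: C4 has 1 bond to C, 2 bonds to H, 1 bond to O → oxidation state -1.
Δ = -1 − (+1) = -2, so this is a reduction at C4.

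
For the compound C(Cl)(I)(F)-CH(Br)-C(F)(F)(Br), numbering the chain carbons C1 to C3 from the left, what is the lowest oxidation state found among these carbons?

Tallying each carbon's bonds:
C1: 1C, 1F, 1Cl, 1I → 0 + 1 + 1 + 1 = +3
C2: 2C, 1H, 1Br → 0 − 1 + 1 = 0
C3: 1C, 2F, 1Br → 0 + 2 + 1 = +3
The lowest value is 0.

0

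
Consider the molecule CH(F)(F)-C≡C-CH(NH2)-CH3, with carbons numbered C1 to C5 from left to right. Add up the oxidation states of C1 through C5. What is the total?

Tallying each carbon's bonds:
C1: 1C, 1H, 2F → 0 − 1 + 2 = +1
C2: 4C → 0 = 0
C3: 4C → 0 = 0
C4: 2C, 1H, 1N → 0 − 1 + 1 = 0
C5: 1C, 3H → 0 − 3 = -3
Sum = +1 + 0 + 0 + 0 − 3 = -2.

-2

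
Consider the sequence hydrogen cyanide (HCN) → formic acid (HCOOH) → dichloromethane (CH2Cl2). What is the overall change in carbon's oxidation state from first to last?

-2

Carbon oxidation states along the series — hydrogen cyanide: +2, formic acid: +2, dichloromethane: 0.
Net change = 0 − (+2) = -2.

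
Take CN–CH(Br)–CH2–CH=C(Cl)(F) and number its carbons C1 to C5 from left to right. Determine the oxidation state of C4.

-1

Bonds to more-electronegative neighbours contribute +1 each, bonds to H or metals contribute −1 each, and C–C bonds contribute 0.
C4 has one bond to C (0), a double bond to C (2×0 = 0), one bond to H (-1).
Oxidation state = 0 + 0 − 1 = -1.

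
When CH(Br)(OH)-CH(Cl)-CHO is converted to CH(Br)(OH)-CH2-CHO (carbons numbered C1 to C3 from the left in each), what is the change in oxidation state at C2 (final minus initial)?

Before: C2 has 2 bonds to C, 1 bond to H, 1 bond to Cl → oxidation state 0.
After: C2 has 2 bonds to C, 2 bonds to H → oxidation state -2.
Δ = -2 − (0) = -2, so this is a reduction at C2.

-2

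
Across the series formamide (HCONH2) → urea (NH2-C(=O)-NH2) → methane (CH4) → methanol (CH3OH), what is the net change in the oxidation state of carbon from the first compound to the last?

Carbon oxidation states along the series — formamide: +2, urea: +4, methane: -4, methanol: -2.
Net change = -2 − (+2) = -4.

-4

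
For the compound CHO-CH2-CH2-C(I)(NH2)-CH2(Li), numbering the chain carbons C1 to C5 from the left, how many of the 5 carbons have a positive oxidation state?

Count +1 for every bond to an atom more electronegative than carbon and −1 for every bond to one less electronegative; C–C bonds are 0. Tallying each carbon:
C1: 1C, 1H, 2O → 0 − 1 + 2 = +1
C2: 2C, 2H → 0 − 2 = -2
C3: 2C, 2H → 0 − 2 = -2
C4: 2C, 1N, 1I → 0 + 1 + 1 = +2
C5: 1C, 2H, 1Li → 0 − 2 − 1 = -3
2 carbons (C1, C4) meet the condition.

2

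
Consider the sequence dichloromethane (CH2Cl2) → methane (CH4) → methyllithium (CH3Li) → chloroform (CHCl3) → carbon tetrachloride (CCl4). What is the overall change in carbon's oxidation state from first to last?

+4

Carbon oxidation states along the series — dichloromethane: 0, methane: -4, methyllithium: -4, chloroform: +2, carbon tetrachloride: +4.
Net change = +4 − (0) = +4.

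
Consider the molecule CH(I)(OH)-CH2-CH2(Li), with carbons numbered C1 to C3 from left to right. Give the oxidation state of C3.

Each bond to a more electronegative atom (O, N, halogen) counts +1, each bond to a less electronegative atom (H, metal, B, Si) counts −1, and each C–C bond counts 0.
C3 has one bond to C (0), one bond to H (-1), one bond to Li (-1), one bond to H (-1).
Oxidation state = 0 − 1 − 1 − 1 = -3.

-3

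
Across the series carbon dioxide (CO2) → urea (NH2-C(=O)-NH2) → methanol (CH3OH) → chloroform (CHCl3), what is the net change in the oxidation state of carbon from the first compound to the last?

-2

Carbon oxidation states along the series — carbon dioxide: +4, urea: +4, methanol: -2, chloroform: +2.
Net change = +2 − (+4) = -2.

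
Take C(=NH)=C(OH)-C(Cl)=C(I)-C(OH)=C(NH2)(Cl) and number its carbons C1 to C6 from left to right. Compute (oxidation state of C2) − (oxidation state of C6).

C2: 3C, 1O → 0 + 1 = +1
C6: 2C, 1N, 1Cl → 0 + 1 + 1 = +2
Difference: +1 − (+2) = -1.

-1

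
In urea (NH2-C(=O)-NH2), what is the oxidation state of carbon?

Each bond to a more electronegative atom (O, N, halogen) counts +1, each bond to a less electronegative atom (H, metal, B, Si) counts −1, and each C–C bond counts 0.
The carbon has one bond to N (+1), a double bond to O (2×+1 = +2), one bond to N (+1).
Oxidation state = +1 + 2 + 1 = +4.

+4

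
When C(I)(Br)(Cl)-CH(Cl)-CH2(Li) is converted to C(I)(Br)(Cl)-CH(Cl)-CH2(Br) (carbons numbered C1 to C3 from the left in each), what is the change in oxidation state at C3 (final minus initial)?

+2

Before: C3 has 1 bond to C, 2 bonds to H, 1 bond to Li → oxidation state -3.
After: C3 has 1 bond to C, 2 bonds to H, 1 bond to Br → oxidation state -1.
Δ = -1 − (-3) = +2, so this is an oxidation at C3.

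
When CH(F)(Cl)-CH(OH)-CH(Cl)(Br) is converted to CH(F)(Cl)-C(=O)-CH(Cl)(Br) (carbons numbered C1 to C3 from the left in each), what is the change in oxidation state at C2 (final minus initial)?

+2

Before: C2 has 2 bonds to C, 1 bond to H, 1 bond to O → oxidation state 0.
After: C2 has 2 bonds to C, 2 bonds to O → oxidation state +2.
Δ = +2 − (0) = +2, so this is an oxidation at C2.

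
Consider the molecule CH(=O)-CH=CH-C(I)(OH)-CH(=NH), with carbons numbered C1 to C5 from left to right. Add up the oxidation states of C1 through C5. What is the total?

Bonds to more-electronegative neighbours contribute +1 each, bonds to H or metals contribute −1 each, and C–C bonds contribute 0. Tallying each carbon:
C1: 1C, 1H, 2O → 0 − 1 + 2 = +1
C2: 3C, 1H → 0 − 1 = -1
C3: 3C, 1H → 0 − 1 = -1
C4: 2C, 1O, 1I → 0 + 1 + 1 = +2
C5: 1C, 1H, 2N → 0 − 1 + 2 = +1
Sum = +1 − 1 − 1 + 2 + 1 = +2.

+2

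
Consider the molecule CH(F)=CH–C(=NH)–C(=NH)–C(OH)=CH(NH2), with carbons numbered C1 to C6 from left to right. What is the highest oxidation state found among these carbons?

+2

Tallying each carbon's bonds:
C1: 2C, 1H, 1F → 0 − 1 + 1 = 0
C2: 3C, 1H → 0 − 1 = -1
C3: 2C, 2N → 0 + 2 = +2
C4: 2C, 2N → 0 + 2 = +2
C5: 3C, 1O → 0 + 1 = +1
C6: 2C, 1H, 1N → 0 − 1 + 1 = 0
The highest value is +2.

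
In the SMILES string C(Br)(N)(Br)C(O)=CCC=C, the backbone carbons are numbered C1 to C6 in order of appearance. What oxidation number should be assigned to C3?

Assign +1 per bond to O/N/halogen, −1 per bond to H or an electropositive element, and 0 per bond to carbon.
C3 has a double bond to C (2×0 = 0), one bond to C (0), one bond to H (-1).
Oxidation state = 0 + 0 − 1 = -1.

-1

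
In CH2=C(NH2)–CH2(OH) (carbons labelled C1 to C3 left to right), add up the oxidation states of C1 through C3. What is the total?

Bonds to more-electronegative neighbours contribute +1 each, bonds to H or metals contribute −1 each, and C–C bonds contribute 0. Tallying each carbon:
C1: 2C, 2H → 0 − 2 = -2
C2: 3C, 1N → 0 + 1 = +1
C3: 1C, 2H, 1O → 0 − 2 + 1 = -1
Sum = -2 + 1 − 1 = -2.

-2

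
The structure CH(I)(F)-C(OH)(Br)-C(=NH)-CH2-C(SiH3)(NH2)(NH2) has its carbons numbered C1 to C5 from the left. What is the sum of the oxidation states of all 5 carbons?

+4

Tallying each carbon's bonds:
C1: 1C, 1H, 1F, 1I → 0 − 1 + 1 + 1 = +1
C2: 2C, 1O, 1Br → 0 + 1 + 1 = +2
C3: 2C, 2N → 0 + 2 = +2
C4: 2C, 2H → 0 − 2 = -2
C5: 1C, 2N, 1Si → 0 + 2 − 1 = +1
Sum = +1 + 2 + 2 − 2 + 1 = +4.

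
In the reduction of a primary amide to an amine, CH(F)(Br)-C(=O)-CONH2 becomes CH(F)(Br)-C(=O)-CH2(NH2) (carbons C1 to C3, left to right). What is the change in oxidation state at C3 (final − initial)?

Before: C3 has 1 bond to C, 2 bonds to O, 1 bond to N → oxidation state +3.
After: C3 has 1 bond to C, 2 bonds to H, 1 bond to N → oxidation state -1.
Δ = -1 − (+3) = -4, so this is a reduction at C3.

-4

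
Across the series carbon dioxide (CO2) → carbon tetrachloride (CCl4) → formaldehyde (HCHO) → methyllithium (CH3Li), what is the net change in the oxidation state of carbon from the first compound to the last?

-8

Carbon oxidation states along the series — carbon dioxide: +4, carbon tetrachloride: +4, formaldehyde: 0, methyllithium: -4.
Net change = -4 − (+4) = -8.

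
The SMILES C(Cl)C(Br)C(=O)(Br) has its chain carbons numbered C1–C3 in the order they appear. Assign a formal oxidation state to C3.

+3

Each bond to a more electronegative atom (O, N, halogen) counts +1, each bond to a less electronegative atom (H, metal, B, Si) counts −1, and each C–C bond counts 0.
C3 has one bond to C (0), a double bond to O (2×+1 = +2), one bond to Br (+1).
Oxidation state = 0 + 2 + 1 = +3.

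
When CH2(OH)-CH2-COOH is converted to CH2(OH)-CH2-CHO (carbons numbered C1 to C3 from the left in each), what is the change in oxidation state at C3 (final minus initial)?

-2

Before: C3 has 1 bond to C, 3 bonds to O → oxidation state +3.
After: C3 has 1 bond to C, 1 bond to H, 2 bonds to O → oxidation state +1.
Δ = +1 − (+3) = -2, so this is a reduction at C3.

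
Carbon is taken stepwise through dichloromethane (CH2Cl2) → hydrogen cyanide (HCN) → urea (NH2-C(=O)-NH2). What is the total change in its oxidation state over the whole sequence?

Carbon oxidation states along the series — dichloromethane: 0, hydrogen cyanide: +2, urea: +4.
Net change = +4 − (0) = +4.

+4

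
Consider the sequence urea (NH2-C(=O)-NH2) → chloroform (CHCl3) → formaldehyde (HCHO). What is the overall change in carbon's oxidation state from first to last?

-4

Carbon oxidation states along the series — urea: +4, chloroform: +2, formaldehyde: 0.
Net change = 0 − (+4) = -4.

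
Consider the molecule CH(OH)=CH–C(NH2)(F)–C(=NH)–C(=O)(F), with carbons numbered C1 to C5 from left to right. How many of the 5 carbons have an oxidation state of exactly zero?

Each bond to a more electronegative atom (O, N, halogen) counts +1, each bond to a less electronegative atom (H, metal, B, Si) counts −1, and each C–C bond counts 0. Tallying each carbon:
C1: 2C, 1H, 1O → 0 − 1 + 1 = 0
C2: 3C, 1H → 0 − 1 = -1
C3: 2C, 1N, 1F → 0 + 1 + 1 = +2
C4: 2C, 2N → 0 + 2 = +2
C5: 1C, 2O, 1F → 0 + 2 + 1 = +3
1 carbon (C1) meets the condition.

1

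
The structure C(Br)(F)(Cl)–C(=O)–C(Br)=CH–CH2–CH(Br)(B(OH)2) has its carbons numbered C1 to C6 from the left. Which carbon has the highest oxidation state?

Tallying each carbon's bonds:
C1: 1C, 1F, 1Cl, 1Br → 0 + 1 + 1 + 1 = +3
C2: 2C, 2O → 0 + 2 = +2
C3: 3C, 1Br → 0 + 1 = +1
C4: 3C, 1H → 0 − 1 = -1
C5: 2C, 2H → 0 − 2 = -2
C6: 1C, 1H, 1Br, 1B → 0 − 1 + 1 − 1 = -1
The most oxidised carbon is C1 at +3.

C1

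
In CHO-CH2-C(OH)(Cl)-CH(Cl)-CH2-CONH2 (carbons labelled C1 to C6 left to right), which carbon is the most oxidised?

Count +1 for every bond to an atom more electronegative than carbon and −1 for every bond to one less electronegative; C–C bonds are 0. Tallying each carbon:
C1: 1C, 1H, 2O → 0 − 1 + 2 = +1
C2: 2C, 2H → 0 − 2 = -2
C3: 2C, 1O, 1Cl → 0 + 1 + 1 = +2
C4: 2C, 1H, 1Cl → 0 − 1 + 1 = 0
C5: 2C, 2H → 0 − 2 = -2
C6: 1C, 2O, 1N → 0 + 2 + 1 = +3
The most oxidised carbon is C6 at +3.

C6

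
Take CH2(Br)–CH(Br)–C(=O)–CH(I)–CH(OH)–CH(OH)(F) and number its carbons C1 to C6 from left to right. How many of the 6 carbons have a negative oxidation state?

1

Tallying each carbon's bonds:
C1: 1C, 2H, 1Br → 0 − 2 + 1 = -1
C2: 2C, 1H, 1Br → 0 − 1 + 1 = 0
C3: 2C, 2O → 0 + 2 = +2
C4: 2C, 1H, 1I → 0 − 1 + 1 = 0
C5: 2C, 1H, 1O → 0 − 1 + 1 = 0
C6: 1C, 1H, 1O, 1F → 0 − 1 + 1 + 1 = +1
1 carbon (C1) meets the condition.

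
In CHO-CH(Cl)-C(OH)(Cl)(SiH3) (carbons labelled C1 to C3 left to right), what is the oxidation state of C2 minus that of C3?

-1

C2: 2C, 1H, 1Cl → 0 − 1 + 1 = 0
C3: 1C, 1O, 1Cl, 1Si → 0 + 1 + 1 − 1 = +1
Difference: 0 − (+1) = -1.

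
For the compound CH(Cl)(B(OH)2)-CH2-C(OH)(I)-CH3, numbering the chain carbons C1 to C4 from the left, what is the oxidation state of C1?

-1

C1 has one bond to C (0), one bond to Cl (+1), one bond to H (-1), one bond to B (-1).
Oxidation state = 0 + 1 − 1 − 1 = -1.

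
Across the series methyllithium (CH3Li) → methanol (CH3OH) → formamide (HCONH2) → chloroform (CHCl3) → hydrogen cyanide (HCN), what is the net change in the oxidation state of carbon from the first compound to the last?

+6

Carbon oxidation states along the series — methyllithium: -4, methanol: -2, formamide: +2, chloroform: +2, hydrogen cyanide: +2.
Net change = +2 − (-4) = +6.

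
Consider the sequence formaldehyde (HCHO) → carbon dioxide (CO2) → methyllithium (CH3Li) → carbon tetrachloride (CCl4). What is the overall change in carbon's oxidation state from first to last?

Carbon oxidation states along the series — formaldehyde: 0, carbon dioxide: +4, methyllithium: -4, carbon tetrachloride: +4.
Net change = +4 − (0) = +4.

+4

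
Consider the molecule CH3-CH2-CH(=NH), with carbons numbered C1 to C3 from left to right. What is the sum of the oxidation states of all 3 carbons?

-4

Tallying each carbon's bonds:
C1: 1C, 3H → 0 − 3 = -3
C2: 2C, 2H → 0 − 2 = -2
C3: 1C, 1H, 2N → 0 − 1 + 2 = +1
Sum = -3 − 2 + 1 = -4.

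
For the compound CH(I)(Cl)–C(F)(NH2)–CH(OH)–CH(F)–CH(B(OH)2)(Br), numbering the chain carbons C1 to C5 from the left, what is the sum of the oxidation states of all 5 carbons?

+2

Tallying each carbon's bonds:
C1: 1C, 1H, 1Cl, 1I → 0 − 1 + 1 + 1 = +1
C2: 2C, 1N, 1F → 0 + 1 + 1 = +2
C3: 2C, 1H, 1O → 0 − 1 + 1 = 0
C4: 2C, 1H, 1F → 0 − 1 + 1 = 0
C5: 1C, 1H, 1Br, 1B → 0 − 1 + 1 − 1 = -1
Sum = +1 + 2 + 0 + 0 − 1 = +2.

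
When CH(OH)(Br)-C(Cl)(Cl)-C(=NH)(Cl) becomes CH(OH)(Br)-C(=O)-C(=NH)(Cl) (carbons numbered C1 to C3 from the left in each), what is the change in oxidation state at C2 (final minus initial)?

Before: C2 has 2 bonds to C, 2 bonds to Cl → oxidation state +2.
After: C2 has 2 bonds to C, 2 bonds to O → oxidation state +2.
Δ = +2 − (+2) = 0, so no net redox change at C2.

0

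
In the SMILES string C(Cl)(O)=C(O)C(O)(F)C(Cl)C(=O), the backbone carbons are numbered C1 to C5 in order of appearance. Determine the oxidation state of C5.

C5 has one bond to C (0), a double bond to O (2×+1 = +2), one bond to H (-1).
Oxidation state = 0 + 2 − 1 = +1.

+1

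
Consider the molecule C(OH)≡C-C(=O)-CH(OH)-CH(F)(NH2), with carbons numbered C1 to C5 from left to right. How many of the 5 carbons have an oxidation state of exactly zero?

Bonds to more-electronegative neighbours contribute +1 each, bonds to H or metals contribute −1 each, and C–C bonds contribute 0. Tallying each carbon:
C1: 3C, 1O → 0 + 1 = +1
C2: 4C → 0 = 0
C3: 2C, 2O → 0 + 2 = +2
C4: 2C, 1H, 1O → 0 − 1 + 1 = 0
C5: 1C, 1H, 1N, 1F → 0 − 1 + 1 + 1 = +1
2 carbons (C2, C4) meet the condition.

2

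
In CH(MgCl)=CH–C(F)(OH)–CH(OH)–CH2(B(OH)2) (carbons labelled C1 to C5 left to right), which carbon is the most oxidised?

Count +1 for every bond to an atom more electronegative than carbon and −1 for every bond to one less electronegative; C–C bonds are 0. Tallying each carbon:
C1: 2C, 1H, 1Mg → 0 − 1 − 1 = -2
C2: 3C, 1H → 0 − 1 = -1
C3: 2C, 1O, 1F → 0 + 1 + 1 = +2
C4: 2C, 1H, 1O → 0 − 1 + 1 = 0
C5: 1C, 2H, 1B → 0 − 2 − 1 = -3
The most oxidised carbon is C3 at +2.

C3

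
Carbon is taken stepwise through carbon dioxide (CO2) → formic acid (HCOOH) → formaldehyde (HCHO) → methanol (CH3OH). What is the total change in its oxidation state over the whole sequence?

-6

Carbon oxidation states along the series — carbon dioxide: +4, formic acid: +2, formaldehyde: 0, methanol: -2.
Net change = -2 − (+4) = -6.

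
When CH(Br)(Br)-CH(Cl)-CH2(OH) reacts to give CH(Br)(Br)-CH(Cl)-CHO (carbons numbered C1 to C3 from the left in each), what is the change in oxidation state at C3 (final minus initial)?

+2

Before: C3 has 1 bond to C, 2 bonds to H, 1 bond to O → oxidation state -1.
After: C3 has 1 bond to C, 1 bond to H, 2 bonds to O → oxidation state +1.
Δ = +1 − (-1) = +2, so this is an oxidation at C3.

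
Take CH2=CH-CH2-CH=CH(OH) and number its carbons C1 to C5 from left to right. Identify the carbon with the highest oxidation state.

Each bond to a more electronegative atom (O, N, halogen) counts +1, each bond to a less electronegative atom (H, metal, B, Si) counts −1, and each C–C bond counts 0. Tallying each carbon:
C1: 2C, 2H → 0 − 2 = -2
C2: 3C, 1H → 0 − 1 = -1
C3: 2C, 2H → 0 − 2 = -2
C4: 3C, 1H → 0 − 1 = -1
C5: 2C, 1H, 1O → 0 − 1 + 1 = 0
The most oxidised carbon is C5 at 0.

C5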